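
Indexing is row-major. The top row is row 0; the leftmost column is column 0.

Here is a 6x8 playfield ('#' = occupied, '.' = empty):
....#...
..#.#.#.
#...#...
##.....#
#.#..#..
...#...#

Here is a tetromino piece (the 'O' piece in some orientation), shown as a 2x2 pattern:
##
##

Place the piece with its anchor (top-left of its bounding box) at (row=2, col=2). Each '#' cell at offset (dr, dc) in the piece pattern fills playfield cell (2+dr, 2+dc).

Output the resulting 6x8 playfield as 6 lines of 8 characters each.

Fill (2+0,2+0) = (2,2)
Fill (2+0,2+1) = (2,3)
Fill (2+1,2+0) = (3,2)
Fill (2+1,2+1) = (3,3)

Answer: ....#...
..#.#.#.
#.###...
####...#
#.#..#..
...#...#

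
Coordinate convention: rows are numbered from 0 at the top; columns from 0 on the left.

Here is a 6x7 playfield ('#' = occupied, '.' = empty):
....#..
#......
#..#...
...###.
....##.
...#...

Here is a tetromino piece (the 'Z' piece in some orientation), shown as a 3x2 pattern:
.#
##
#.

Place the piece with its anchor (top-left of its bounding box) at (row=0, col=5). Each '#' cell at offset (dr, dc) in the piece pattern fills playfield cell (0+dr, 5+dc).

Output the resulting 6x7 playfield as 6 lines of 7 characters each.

Answer: ....#.#
#....##
#..#.#.
...###.
....##.
...#...

Derivation:
Fill (0+0,5+1) = (0,6)
Fill (0+1,5+0) = (1,5)
Fill (0+1,5+1) = (1,6)
Fill (0+2,5+0) = (2,5)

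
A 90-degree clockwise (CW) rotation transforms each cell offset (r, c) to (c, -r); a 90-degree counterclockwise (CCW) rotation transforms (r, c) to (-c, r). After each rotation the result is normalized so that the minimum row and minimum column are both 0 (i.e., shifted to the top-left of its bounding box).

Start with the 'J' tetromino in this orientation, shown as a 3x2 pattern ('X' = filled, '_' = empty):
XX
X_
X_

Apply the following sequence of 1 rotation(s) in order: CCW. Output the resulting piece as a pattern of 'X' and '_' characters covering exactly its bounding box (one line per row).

Answer: X__
XXX

Derivation:
Start:
XX
X_
X_
After rotation 1 (CCW):
X__
XXX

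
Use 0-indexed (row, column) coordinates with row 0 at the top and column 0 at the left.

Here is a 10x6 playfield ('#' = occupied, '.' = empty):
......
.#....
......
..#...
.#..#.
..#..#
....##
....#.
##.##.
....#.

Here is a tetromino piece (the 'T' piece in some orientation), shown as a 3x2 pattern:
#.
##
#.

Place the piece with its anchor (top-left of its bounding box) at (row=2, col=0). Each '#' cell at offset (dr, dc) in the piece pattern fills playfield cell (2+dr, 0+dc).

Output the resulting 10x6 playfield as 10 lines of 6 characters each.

Fill (2+0,0+0) = (2,0)
Fill (2+1,0+0) = (3,0)
Fill (2+1,0+1) = (3,1)
Fill (2+2,0+0) = (4,0)

Answer: ......
.#....
#.....
###...
##..#.
..#..#
....##
....#.
##.##.
....#.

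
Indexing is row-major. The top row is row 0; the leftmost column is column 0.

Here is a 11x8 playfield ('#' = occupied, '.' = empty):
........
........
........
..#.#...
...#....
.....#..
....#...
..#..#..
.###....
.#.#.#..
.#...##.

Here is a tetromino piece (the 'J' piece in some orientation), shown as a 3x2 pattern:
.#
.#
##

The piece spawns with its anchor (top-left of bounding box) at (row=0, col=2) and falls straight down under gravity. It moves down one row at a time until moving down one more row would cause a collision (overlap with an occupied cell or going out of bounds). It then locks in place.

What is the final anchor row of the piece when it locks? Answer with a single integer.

Spawn at (row=0, col=2). Try each row:
  row 0: fits
  row 1: blocked -> lock at row 0

Answer: 0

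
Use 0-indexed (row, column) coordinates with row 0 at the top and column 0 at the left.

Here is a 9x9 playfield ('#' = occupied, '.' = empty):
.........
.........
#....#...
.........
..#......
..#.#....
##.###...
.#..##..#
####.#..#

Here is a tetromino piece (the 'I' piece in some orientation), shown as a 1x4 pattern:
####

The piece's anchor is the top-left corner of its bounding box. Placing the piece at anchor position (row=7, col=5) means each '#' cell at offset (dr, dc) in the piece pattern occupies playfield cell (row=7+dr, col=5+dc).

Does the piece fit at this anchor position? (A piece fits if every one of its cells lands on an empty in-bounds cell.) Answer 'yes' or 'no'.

Check each piece cell at anchor (7, 5):
  offset (0,0) -> (7,5): occupied ('#') -> FAIL
  offset (0,1) -> (7,6): empty -> OK
  offset (0,2) -> (7,7): empty -> OK
  offset (0,3) -> (7,8): occupied ('#') -> FAIL
All cells valid: no

Answer: no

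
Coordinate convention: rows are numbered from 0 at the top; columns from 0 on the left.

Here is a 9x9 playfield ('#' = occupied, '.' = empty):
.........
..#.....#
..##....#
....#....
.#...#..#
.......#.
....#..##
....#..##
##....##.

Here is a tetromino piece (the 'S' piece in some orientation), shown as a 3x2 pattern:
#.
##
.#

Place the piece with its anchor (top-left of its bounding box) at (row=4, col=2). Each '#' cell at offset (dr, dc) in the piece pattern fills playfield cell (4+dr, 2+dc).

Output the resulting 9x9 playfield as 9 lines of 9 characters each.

Answer: .........
..#.....#
..##....#
....#....
.##..#..#
..##...#.
...##..##
....#..##
##....##.

Derivation:
Fill (4+0,2+0) = (4,2)
Fill (4+1,2+0) = (5,2)
Fill (4+1,2+1) = (5,3)
Fill (4+2,2+1) = (6,3)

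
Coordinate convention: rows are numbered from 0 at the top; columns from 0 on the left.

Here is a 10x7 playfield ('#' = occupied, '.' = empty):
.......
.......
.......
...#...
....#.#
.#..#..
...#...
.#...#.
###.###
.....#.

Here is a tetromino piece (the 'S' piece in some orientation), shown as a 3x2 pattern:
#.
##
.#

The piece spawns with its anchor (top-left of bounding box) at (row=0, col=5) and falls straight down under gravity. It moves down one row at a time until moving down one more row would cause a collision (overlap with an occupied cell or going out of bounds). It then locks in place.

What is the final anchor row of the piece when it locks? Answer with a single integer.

Spawn at (row=0, col=5). Try each row:
  row 0: fits
  row 1: fits
  row 2: blocked -> lock at row 1

Answer: 1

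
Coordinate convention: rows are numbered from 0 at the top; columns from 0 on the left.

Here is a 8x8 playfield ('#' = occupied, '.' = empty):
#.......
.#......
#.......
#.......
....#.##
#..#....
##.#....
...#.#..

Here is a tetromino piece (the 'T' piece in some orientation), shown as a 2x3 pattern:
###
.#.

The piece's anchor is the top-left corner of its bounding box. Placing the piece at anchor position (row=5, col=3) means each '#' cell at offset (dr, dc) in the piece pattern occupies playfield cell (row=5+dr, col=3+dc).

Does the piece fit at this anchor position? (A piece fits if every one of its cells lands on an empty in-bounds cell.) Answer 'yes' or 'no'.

Check each piece cell at anchor (5, 3):
  offset (0,0) -> (5,3): occupied ('#') -> FAIL
  offset (0,1) -> (5,4): empty -> OK
  offset (0,2) -> (5,5): empty -> OK
  offset (1,1) -> (6,4): empty -> OK
All cells valid: no

Answer: no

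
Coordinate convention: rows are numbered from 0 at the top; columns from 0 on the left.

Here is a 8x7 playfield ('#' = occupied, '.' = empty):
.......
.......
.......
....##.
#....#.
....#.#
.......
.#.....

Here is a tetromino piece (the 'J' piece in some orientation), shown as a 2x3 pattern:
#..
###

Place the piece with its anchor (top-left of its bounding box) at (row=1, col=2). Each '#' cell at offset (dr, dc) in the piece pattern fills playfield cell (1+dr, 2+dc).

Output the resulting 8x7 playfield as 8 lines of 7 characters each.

Fill (1+0,2+0) = (1,2)
Fill (1+1,2+0) = (2,2)
Fill (1+1,2+1) = (2,3)
Fill (1+1,2+2) = (2,4)

Answer: .......
..#....
..###..
....##.
#....#.
....#.#
.......
.#.....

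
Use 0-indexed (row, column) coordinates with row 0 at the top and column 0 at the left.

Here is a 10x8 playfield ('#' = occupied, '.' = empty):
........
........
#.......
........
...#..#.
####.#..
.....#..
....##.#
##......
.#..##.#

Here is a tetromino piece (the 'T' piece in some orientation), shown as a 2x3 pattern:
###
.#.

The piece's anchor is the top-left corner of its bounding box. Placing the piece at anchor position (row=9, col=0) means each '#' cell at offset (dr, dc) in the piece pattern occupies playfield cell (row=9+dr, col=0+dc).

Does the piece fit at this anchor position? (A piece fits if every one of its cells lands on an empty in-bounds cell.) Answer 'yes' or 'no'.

Answer: no

Derivation:
Check each piece cell at anchor (9, 0):
  offset (0,0) -> (9,0): empty -> OK
  offset (0,1) -> (9,1): occupied ('#') -> FAIL
  offset (0,2) -> (9,2): empty -> OK
  offset (1,1) -> (10,1): out of bounds -> FAIL
All cells valid: no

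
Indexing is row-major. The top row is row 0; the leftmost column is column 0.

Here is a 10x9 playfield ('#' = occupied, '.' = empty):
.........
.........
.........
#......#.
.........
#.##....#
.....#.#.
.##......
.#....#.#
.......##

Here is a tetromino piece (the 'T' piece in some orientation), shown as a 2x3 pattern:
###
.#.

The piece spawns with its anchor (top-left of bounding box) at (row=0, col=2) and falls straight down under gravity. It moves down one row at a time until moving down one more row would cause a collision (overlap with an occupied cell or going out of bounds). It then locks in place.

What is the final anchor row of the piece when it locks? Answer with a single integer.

Spawn at (row=0, col=2). Try each row:
  row 0: fits
  row 1: fits
  row 2: fits
  row 3: fits
  row 4: blocked -> lock at row 3

Answer: 3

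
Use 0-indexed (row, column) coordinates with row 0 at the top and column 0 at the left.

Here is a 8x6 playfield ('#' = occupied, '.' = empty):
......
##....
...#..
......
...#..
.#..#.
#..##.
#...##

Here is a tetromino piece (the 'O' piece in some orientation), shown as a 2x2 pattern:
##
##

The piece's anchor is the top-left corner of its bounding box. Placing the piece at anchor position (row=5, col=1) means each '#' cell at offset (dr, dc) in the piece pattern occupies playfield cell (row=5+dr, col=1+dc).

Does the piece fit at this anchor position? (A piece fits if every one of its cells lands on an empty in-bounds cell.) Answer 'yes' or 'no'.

Answer: no

Derivation:
Check each piece cell at anchor (5, 1):
  offset (0,0) -> (5,1): occupied ('#') -> FAIL
  offset (0,1) -> (5,2): empty -> OK
  offset (1,0) -> (6,1): empty -> OK
  offset (1,1) -> (6,2): empty -> OK
All cells valid: no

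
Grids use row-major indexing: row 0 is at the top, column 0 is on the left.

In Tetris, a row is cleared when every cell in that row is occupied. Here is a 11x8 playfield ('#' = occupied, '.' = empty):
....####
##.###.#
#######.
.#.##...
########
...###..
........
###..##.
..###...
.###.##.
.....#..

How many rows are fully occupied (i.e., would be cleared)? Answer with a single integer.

Answer: 1

Derivation:
Check each row:
  row 0: 4 empty cells -> not full
  row 1: 2 empty cells -> not full
  row 2: 1 empty cell -> not full
  row 3: 5 empty cells -> not full
  row 4: 0 empty cells -> FULL (clear)
  row 5: 5 empty cells -> not full
  row 6: 8 empty cells -> not full
  row 7: 3 empty cells -> not full
  row 8: 5 empty cells -> not full
  row 9: 3 empty cells -> not full
  row 10: 7 empty cells -> not full
Total rows cleared: 1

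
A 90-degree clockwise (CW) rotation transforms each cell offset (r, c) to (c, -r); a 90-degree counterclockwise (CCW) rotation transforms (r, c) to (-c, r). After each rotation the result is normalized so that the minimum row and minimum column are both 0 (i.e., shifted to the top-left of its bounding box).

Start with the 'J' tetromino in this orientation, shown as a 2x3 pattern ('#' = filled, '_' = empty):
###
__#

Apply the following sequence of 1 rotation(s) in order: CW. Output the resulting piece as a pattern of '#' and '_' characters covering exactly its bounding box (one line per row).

Start:
###
__#
After rotation 1 (CW):
_#
_#
##

Answer: _#
_#
##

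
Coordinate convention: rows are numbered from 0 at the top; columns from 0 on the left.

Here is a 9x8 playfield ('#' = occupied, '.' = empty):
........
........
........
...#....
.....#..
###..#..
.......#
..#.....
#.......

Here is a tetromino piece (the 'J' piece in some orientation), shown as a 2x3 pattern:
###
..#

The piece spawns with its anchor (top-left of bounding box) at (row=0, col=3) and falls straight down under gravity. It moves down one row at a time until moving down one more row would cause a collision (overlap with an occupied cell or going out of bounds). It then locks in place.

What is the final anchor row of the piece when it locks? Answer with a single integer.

Spawn at (row=0, col=3). Try each row:
  row 0: fits
  row 1: fits
  row 2: fits
  row 3: blocked -> lock at row 2

Answer: 2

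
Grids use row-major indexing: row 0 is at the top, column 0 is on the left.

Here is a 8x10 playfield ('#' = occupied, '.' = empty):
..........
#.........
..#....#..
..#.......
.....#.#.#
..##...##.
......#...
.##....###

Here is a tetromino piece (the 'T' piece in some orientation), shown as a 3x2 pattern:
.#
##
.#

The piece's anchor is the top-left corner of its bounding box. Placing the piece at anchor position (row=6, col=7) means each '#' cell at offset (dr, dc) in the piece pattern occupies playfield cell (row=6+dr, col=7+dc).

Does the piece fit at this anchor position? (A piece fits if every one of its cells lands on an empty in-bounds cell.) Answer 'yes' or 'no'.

Check each piece cell at anchor (6, 7):
  offset (0,1) -> (6,8): empty -> OK
  offset (1,0) -> (7,7): occupied ('#') -> FAIL
  offset (1,1) -> (7,8): occupied ('#') -> FAIL
  offset (2,1) -> (8,8): out of bounds -> FAIL
All cells valid: no

Answer: no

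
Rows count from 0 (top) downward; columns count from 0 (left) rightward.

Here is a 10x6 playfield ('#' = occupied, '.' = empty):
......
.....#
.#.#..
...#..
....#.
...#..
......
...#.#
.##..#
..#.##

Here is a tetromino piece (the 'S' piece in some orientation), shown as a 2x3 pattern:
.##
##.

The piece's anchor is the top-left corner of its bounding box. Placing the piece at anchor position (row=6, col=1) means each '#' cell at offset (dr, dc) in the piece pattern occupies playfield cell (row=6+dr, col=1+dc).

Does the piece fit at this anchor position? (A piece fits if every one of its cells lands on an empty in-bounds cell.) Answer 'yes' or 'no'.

Check each piece cell at anchor (6, 1):
  offset (0,1) -> (6,2): empty -> OK
  offset (0,2) -> (6,3): empty -> OK
  offset (1,0) -> (7,1): empty -> OK
  offset (1,1) -> (7,2): empty -> OK
All cells valid: yes

Answer: yes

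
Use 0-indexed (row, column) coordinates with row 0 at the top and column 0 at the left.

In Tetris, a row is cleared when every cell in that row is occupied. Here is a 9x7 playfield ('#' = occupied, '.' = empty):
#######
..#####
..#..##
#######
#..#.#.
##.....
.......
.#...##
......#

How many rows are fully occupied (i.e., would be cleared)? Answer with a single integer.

Answer: 2

Derivation:
Check each row:
  row 0: 0 empty cells -> FULL (clear)
  row 1: 2 empty cells -> not full
  row 2: 4 empty cells -> not full
  row 3: 0 empty cells -> FULL (clear)
  row 4: 4 empty cells -> not full
  row 5: 5 empty cells -> not full
  row 6: 7 empty cells -> not full
  row 7: 4 empty cells -> not full
  row 8: 6 empty cells -> not full
Total rows cleared: 2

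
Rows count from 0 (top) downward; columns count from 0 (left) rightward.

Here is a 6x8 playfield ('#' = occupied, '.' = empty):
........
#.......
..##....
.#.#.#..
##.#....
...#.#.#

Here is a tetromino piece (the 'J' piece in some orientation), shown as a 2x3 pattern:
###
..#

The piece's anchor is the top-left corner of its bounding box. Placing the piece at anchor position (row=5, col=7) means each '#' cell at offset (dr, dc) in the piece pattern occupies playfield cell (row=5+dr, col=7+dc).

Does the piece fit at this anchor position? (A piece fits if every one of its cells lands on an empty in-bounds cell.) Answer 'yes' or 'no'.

Answer: no

Derivation:
Check each piece cell at anchor (5, 7):
  offset (0,0) -> (5,7): occupied ('#') -> FAIL
  offset (0,1) -> (5,8): out of bounds -> FAIL
  offset (0,2) -> (5,9): out of bounds -> FAIL
  offset (1,2) -> (6,9): out of bounds -> FAIL
All cells valid: no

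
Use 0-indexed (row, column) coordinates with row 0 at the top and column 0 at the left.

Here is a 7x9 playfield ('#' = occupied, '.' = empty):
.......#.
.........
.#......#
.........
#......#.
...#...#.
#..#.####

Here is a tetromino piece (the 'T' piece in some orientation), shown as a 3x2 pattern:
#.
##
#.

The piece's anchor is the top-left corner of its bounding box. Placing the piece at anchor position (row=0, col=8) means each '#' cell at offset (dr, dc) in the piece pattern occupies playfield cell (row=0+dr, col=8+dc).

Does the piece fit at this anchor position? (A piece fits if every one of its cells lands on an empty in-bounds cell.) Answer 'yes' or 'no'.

Answer: no

Derivation:
Check each piece cell at anchor (0, 8):
  offset (0,0) -> (0,8): empty -> OK
  offset (1,0) -> (1,8): empty -> OK
  offset (1,1) -> (1,9): out of bounds -> FAIL
  offset (2,0) -> (2,8): occupied ('#') -> FAIL
All cells valid: no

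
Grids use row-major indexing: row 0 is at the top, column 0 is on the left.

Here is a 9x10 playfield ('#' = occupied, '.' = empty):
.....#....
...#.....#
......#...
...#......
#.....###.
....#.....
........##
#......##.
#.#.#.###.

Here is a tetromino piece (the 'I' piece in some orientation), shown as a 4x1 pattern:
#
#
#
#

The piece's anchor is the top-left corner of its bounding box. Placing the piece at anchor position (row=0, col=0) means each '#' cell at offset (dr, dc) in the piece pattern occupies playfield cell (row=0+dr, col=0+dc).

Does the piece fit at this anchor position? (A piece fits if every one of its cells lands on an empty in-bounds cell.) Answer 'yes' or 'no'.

Check each piece cell at anchor (0, 0):
  offset (0,0) -> (0,0): empty -> OK
  offset (1,0) -> (1,0): empty -> OK
  offset (2,0) -> (2,0): empty -> OK
  offset (3,0) -> (3,0): empty -> OK
All cells valid: yes

Answer: yes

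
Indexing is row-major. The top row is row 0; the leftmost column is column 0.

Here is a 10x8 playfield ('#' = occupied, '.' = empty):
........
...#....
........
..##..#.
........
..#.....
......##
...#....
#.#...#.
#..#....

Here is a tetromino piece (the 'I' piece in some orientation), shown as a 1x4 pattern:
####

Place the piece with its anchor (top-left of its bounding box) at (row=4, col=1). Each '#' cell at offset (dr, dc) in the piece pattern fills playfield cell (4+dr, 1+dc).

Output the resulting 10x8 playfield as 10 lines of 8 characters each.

Answer: ........
...#....
........
..##..#.
.####...
..#.....
......##
...#....
#.#...#.
#..#....

Derivation:
Fill (4+0,1+0) = (4,1)
Fill (4+0,1+1) = (4,2)
Fill (4+0,1+2) = (4,3)
Fill (4+0,1+3) = (4,4)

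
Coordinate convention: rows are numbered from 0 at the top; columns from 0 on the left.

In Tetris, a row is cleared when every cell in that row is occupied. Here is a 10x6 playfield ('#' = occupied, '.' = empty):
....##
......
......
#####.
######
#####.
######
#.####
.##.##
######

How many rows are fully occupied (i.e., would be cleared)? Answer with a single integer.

Check each row:
  row 0: 4 empty cells -> not full
  row 1: 6 empty cells -> not full
  row 2: 6 empty cells -> not full
  row 3: 1 empty cell -> not full
  row 4: 0 empty cells -> FULL (clear)
  row 5: 1 empty cell -> not full
  row 6: 0 empty cells -> FULL (clear)
  row 7: 1 empty cell -> not full
  row 8: 2 empty cells -> not full
  row 9: 0 empty cells -> FULL (clear)
Total rows cleared: 3

Answer: 3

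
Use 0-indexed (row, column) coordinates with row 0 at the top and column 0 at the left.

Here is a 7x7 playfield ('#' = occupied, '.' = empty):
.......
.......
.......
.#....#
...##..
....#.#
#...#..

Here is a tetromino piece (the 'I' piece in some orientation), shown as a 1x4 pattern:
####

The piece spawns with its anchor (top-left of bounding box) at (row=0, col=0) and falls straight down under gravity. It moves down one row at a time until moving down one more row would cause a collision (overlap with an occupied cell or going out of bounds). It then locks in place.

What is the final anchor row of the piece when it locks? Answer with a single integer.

Spawn at (row=0, col=0). Try each row:
  row 0: fits
  row 1: fits
  row 2: fits
  row 3: blocked -> lock at row 2

Answer: 2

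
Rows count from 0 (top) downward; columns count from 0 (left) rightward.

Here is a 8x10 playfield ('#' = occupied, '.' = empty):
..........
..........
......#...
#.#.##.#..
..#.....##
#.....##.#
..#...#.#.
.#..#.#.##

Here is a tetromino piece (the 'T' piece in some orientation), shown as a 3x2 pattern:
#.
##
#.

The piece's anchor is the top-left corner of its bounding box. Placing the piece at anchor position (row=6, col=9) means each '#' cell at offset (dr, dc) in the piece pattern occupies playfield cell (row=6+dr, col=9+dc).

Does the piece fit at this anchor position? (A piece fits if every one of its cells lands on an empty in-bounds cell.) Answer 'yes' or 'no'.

Check each piece cell at anchor (6, 9):
  offset (0,0) -> (6,9): empty -> OK
  offset (1,0) -> (7,9): occupied ('#') -> FAIL
  offset (1,1) -> (7,10): out of bounds -> FAIL
  offset (2,0) -> (8,9): out of bounds -> FAIL
All cells valid: no

Answer: no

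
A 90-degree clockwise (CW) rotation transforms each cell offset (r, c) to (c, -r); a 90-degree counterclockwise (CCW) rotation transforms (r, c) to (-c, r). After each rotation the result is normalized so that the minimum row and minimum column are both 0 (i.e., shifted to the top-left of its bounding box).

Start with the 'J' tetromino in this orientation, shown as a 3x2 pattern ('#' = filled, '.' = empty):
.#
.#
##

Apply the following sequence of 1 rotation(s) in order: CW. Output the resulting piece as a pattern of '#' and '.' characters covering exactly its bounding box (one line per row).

Start:
.#
.#
##
After rotation 1 (CW):
#..
###

Answer: #..
###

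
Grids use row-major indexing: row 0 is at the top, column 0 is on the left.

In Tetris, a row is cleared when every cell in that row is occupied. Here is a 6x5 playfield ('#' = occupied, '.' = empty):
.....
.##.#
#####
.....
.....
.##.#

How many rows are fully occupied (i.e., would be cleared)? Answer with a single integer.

Answer: 1

Derivation:
Check each row:
  row 0: 5 empty cells -> not full
  row 1: 2 empty cells -> not full
  row 2: 0 empty cells -> FULL (clear)
  row 3: 5 empty cells -> not full
  row 4: 5 empty cells -> not full
  row 5: 2 empty cells -> not full
Total rows cleared: 1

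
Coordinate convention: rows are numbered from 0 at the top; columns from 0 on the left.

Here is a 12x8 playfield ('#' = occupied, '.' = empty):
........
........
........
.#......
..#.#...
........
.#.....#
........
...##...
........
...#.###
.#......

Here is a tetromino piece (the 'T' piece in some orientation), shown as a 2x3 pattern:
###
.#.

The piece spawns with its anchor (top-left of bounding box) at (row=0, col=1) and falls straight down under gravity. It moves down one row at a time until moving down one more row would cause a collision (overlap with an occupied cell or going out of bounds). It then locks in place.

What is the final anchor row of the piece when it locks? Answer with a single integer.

Answer: 2

Derivation:
Spawn at (row=0, col=1). Try each row:
  row 0: fits
  row 1: fits
  row 2: fits
  row 3: blocked -> lock at row 2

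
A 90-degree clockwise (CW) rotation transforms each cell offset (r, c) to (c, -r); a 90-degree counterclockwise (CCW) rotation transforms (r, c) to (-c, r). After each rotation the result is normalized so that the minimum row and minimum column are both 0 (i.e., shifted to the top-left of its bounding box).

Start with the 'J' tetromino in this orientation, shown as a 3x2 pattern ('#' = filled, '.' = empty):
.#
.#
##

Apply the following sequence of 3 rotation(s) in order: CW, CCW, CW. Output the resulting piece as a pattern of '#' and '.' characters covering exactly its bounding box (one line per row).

Start:
.#
.#
##
After rotation 1 (CW):
#..
###
After rotation 2 (CCW):
.#
.#
##
After rotation 3 (CW):
#..
###

Answer: #..
###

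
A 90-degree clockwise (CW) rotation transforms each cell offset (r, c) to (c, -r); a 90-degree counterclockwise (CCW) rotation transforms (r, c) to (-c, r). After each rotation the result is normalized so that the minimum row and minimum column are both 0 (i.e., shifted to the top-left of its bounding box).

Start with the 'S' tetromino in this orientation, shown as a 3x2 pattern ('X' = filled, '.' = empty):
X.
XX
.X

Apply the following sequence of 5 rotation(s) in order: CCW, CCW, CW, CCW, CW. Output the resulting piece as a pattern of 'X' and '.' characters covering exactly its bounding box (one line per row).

Start:
X.
XX
.X
After rotation 1 (CCW):
.XX
XX.
After rotation 2 (CCW):
X.
XX
.X
After rotation 3 (CW):
.XX
XX.
After rotation 4 (CCW):
X.
XX
.X
After rotation 5 (CW):
.XX
XX.

Answer: .XX
XX.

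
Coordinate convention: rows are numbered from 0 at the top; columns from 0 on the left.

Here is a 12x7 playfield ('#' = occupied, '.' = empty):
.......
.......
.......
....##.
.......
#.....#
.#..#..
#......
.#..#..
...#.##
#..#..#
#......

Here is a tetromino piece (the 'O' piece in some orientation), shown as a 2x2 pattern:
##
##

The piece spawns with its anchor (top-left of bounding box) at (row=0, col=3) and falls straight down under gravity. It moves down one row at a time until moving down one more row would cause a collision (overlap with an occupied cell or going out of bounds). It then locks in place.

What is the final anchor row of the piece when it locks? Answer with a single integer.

Spawn at (row=0, col=3). Try each row:
  row 0: fits
  row 1: fits
  row 2: blocked -> lock at row 1

Answer: 1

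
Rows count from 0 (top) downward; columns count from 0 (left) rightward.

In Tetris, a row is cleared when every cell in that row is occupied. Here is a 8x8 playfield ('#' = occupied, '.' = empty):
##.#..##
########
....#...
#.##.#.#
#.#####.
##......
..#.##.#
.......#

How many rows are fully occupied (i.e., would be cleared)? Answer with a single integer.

Answer: 1

Derivation:
Check each row:
  row 0: 3 empty cells -> not full
  row 1: 0 empty cells -> FULL (clear)
  row 2: 7 empty cells -> not full
  row 3: 3 empty cells -> not full
  row 4: 2 empty cells -> not full
  row 5: 6 empty cells -> not full
  row 6: 4 empty cells -> not full
  row 7: 7 empty cells -> not full
Total rows cleared: 1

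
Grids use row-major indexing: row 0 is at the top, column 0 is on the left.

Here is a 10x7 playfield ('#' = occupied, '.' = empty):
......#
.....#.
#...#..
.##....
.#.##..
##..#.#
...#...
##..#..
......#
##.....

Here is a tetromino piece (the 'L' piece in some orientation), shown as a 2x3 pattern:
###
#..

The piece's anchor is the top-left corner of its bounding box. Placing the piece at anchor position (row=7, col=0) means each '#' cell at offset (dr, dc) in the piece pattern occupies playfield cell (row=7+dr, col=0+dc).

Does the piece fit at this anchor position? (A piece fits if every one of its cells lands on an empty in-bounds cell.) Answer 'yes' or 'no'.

Check each piece cell at anchor (7, 0):
  offset (0,0) -> (7,0): occupied ('#') -> FAIL
  offset (0,1) -> (7,1): occupied ('#') -> FAIL
  offset (0,2) -> (7,2): empty -> OK
  offset (1,0) -> (8,0): empty -> OK
All cells valid: no

Answer: no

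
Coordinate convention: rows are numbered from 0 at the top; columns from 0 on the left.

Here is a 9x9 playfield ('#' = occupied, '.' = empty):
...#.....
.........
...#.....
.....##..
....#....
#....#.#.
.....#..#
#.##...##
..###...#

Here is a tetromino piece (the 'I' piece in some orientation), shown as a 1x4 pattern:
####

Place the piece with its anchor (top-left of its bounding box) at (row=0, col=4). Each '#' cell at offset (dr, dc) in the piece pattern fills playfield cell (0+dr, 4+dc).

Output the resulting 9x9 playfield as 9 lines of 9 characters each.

Answer: ...#####.
.........
...#.....
.....##..
....#....
#....#.#.
.....#..#
#.##...##
..###...#

Derivation:
Fill (0+0,4+0) = (0,4)
Fill (0+0,4+1) = (0,5)
Fill (0+0,4+2) = (0,6)
Fill (0+0,4+3) = (0,7)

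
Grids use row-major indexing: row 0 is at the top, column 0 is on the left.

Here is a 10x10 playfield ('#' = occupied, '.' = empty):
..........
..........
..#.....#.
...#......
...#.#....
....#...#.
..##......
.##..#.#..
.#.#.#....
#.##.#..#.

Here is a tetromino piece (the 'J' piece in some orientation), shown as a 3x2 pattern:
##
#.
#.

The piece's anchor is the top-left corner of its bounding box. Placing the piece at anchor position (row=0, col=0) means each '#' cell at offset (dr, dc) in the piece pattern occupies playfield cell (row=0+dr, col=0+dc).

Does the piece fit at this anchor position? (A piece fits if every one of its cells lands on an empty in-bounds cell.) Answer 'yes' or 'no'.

Answer: yes

Derivation:
Check each piece cell at anchor (0, 0):
  offset (0,0) -> (0,0): empty -> OK
  offset (0,1) -> (0,1): empty -> OK
  offset (1,0) -> (1,0): empty -> OK
  offset (2,0) -> (2,0): empty -> OK
All cells valid: yes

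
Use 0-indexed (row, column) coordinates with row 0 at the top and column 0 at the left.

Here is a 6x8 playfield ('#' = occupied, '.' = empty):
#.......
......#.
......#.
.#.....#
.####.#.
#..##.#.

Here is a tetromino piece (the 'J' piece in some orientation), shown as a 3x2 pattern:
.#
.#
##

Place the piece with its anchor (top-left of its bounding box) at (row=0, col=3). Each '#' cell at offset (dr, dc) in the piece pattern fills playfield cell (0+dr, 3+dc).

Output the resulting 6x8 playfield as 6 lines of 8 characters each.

Answer: #...#...
....#.#.
...##.#.
.#.....#
.####.#.
#..##.#.

Derivation:
Fill (0+0,3+1) = (0,4)
Fill (0+1,3+1) = (1,4)
Fill (0+2,3+0) = (2,3)
Fill (0+2,3+1) = (2,4)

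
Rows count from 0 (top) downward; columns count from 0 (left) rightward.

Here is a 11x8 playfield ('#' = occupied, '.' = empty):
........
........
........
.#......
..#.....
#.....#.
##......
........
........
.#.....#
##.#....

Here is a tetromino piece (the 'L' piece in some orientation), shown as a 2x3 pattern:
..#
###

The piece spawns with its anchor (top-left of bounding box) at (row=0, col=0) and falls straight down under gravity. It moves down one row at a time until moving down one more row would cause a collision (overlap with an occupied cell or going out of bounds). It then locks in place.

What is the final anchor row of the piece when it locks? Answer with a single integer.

Spawn at (row=0, col=0). Try each row:
  row 0: fits
  row 1: fits
  row 2: blocked -> lock at row 1

Answer: 1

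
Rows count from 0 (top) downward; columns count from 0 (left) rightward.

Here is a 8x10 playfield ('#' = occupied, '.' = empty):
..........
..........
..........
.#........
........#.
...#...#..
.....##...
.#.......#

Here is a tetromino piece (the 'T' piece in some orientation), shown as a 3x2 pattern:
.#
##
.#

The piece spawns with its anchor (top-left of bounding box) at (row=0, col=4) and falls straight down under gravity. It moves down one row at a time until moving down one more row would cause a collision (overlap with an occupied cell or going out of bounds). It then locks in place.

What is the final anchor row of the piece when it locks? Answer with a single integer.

Spawn at (row=0, col=4). Try each row:
  row 0: fits
  row 1: fits
  row 2: fits
  row 3: fits
  row 4: blocked -> lock at row 3

Answer: 3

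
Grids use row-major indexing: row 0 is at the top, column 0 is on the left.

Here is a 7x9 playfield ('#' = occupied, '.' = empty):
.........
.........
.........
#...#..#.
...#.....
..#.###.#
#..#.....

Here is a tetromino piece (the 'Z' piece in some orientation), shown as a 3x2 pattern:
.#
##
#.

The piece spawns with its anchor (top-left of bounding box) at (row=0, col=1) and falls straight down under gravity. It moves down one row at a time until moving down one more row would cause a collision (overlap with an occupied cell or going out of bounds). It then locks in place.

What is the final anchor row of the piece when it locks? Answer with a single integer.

Spawn at (row=0, col=1). Try each row:
  row 0: fits
  row 1: fits
  row 2: fits
  row 3: fits
  row 4: blocked -> lock at row 3

Answer: 3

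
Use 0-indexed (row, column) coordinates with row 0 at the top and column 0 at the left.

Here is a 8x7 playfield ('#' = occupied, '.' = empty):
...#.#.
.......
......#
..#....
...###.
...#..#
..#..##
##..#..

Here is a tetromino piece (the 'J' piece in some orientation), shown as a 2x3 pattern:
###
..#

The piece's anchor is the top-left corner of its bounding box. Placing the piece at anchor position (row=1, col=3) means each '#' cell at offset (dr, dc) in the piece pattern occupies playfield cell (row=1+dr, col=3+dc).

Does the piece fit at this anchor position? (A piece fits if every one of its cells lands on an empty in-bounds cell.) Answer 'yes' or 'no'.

Answer: yes

Derivation:
Check each piece cell at anchor (1, 3):
  offset (0,0) -> (1,3): empty -> OK
  offset (0,1) -> (1,4): empty -> OK
  offset (0,2) -> (1,5): empty -> OK
  offset (1,2) -> (2,5): empty -> OK
All cells valid: yes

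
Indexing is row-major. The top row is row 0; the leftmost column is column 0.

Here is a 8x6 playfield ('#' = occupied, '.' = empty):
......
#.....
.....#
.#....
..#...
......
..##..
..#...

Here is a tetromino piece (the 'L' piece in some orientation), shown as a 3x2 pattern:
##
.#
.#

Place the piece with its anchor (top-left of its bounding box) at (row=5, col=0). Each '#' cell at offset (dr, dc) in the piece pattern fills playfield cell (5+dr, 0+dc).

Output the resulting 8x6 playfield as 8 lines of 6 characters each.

Answer: ......
#.....
.....#
.#....
..#...
##....
.###..
.##...

Derivation:
Fill (5+0,0+0) = (5,0)
Fill (5+0,0+1) = (5,1)
Fill (5+1,0+1) = (6,1)
Fill (5+2,0+1) = (7,1)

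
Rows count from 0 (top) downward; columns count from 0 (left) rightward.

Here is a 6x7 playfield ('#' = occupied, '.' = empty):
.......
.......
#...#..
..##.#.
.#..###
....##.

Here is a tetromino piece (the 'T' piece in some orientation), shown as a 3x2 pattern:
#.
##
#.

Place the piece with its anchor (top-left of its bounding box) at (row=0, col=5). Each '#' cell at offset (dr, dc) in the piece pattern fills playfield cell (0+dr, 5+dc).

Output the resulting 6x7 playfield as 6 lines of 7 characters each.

Answer: .....#.
.....##
#...##.
..##.#.
.#..###
....##.

Derivation:
Fill (0+0,5+0) = (0,5)
Fill (0+1,5+0) = (1,5)
Fill (0+1,5+1) = (1,6)
Fill (0+2,5+0) = (2,5)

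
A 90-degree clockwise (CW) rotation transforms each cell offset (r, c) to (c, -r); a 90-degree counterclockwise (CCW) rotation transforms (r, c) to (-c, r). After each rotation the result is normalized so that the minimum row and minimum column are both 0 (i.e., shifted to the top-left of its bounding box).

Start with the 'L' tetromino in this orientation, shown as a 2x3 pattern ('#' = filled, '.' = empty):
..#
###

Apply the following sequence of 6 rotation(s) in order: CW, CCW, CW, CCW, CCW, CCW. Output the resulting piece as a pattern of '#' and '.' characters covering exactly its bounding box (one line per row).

Answer: ###
#..

Derivation:
Start:
..#
###
After rotation 1 (CW):
#.
#.
##
After rotation 2 (CCW):
..#
###
After rotation 3 (CW):
#.
#.
##
After rotation 4 (CCW):
..#
###
After rotation 5 (CCW):
##
.#
.#
After rotation 6 (CCW):
###
#..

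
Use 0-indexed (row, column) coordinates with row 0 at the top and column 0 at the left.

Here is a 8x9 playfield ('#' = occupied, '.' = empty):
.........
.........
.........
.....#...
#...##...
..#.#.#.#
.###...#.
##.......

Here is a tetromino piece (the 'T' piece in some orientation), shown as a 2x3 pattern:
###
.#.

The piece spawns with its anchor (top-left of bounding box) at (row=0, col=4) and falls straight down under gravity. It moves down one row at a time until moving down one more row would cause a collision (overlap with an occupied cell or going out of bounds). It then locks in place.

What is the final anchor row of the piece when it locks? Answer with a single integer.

Spawn at (row=0, col=4). Try each row:
  row 0: fits
  row 1: fits
  row 2: blocked -> lock at row 1

Answer: 1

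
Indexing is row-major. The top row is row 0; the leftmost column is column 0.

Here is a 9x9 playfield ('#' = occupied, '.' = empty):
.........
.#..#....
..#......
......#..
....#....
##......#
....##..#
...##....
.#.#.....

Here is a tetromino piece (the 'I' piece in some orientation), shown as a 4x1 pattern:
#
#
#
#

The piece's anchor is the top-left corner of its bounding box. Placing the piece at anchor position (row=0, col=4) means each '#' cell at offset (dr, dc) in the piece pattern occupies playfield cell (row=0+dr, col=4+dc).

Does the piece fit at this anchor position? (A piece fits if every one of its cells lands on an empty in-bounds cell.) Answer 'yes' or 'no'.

Check each piece cell at anchor (0, 4):
  offset (0,0) -> (0,4): empty -> OK
  offset (1,0) -> (1,4): occupied ('#') -> FAIL
  offset (2,0) -> (2,4): empty -> OK
  offset (3,0) -> (3,4): empty -> OK
All cells valid: no

Answer: no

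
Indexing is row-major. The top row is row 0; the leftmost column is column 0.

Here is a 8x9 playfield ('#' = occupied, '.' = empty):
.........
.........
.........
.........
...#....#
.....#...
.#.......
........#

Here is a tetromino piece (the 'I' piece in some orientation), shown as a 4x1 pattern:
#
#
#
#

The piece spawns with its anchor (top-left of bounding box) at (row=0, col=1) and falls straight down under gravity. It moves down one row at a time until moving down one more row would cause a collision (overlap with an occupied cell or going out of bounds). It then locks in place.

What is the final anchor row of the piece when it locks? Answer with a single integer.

Answer: 2

Derivation:
Spawn at (row=0, col=1). Try each row:
  row 0: fits
  row 1: fits
  row 2: fits
  row 3: blocked -> lock at row 2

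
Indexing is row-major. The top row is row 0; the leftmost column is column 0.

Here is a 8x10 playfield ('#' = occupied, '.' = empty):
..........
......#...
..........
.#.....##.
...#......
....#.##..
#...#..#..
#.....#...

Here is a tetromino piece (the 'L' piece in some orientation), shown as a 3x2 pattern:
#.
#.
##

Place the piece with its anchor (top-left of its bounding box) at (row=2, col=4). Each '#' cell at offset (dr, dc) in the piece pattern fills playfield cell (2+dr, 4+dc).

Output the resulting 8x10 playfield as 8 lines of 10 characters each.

Answer: ..........
......#...
....#.....
.#..#..##.
...###....
....#.##..
#...#..#..
#.....#...

Derivation:
Fill (2+0,4+0) = (2,4)
Fill (2+1,4+0) = (3,4)
Fill (2+2,4+0) = (4,4)
Fill (2+2,4+1) = (4,5)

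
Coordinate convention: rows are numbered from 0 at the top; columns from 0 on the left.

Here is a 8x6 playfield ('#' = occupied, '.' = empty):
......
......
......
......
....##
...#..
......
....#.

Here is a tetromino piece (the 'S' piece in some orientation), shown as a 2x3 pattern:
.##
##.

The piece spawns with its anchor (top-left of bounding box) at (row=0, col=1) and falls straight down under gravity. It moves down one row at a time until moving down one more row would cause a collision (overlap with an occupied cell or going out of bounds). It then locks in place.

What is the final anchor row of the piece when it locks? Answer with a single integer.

Answer: 4

Derivation:
Spawn at (row=0, col=1). Try each row:
  row 0: fits
  row 1: fits
  row 2: fits
  row 3: fits
  row 4: fits
  row 5: blocked -> lock at row 4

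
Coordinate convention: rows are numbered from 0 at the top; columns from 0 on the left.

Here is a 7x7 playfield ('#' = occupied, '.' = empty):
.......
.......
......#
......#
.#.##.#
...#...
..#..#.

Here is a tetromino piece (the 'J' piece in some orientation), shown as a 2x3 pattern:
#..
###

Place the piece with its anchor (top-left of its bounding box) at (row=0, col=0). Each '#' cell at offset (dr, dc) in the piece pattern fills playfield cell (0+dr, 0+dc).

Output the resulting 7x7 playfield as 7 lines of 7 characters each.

Fill (0+0,0+0) = (0,0)
Fill (0+1,0+0) = (1,0)
Fill (0+1,0+1) = (1,1)
Fill (0+1,0+2) = (1,2)

Answer: #......
###....
......#
......#
.#.##.#
...#...
..#..#.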